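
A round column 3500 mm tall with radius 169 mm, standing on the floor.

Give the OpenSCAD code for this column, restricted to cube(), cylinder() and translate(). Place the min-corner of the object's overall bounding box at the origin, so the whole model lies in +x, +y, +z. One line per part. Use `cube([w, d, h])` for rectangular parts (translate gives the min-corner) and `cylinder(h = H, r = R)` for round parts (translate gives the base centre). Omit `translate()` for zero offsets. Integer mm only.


translate([169, 169, 0]) cylinder(h = 3500, r = 169);


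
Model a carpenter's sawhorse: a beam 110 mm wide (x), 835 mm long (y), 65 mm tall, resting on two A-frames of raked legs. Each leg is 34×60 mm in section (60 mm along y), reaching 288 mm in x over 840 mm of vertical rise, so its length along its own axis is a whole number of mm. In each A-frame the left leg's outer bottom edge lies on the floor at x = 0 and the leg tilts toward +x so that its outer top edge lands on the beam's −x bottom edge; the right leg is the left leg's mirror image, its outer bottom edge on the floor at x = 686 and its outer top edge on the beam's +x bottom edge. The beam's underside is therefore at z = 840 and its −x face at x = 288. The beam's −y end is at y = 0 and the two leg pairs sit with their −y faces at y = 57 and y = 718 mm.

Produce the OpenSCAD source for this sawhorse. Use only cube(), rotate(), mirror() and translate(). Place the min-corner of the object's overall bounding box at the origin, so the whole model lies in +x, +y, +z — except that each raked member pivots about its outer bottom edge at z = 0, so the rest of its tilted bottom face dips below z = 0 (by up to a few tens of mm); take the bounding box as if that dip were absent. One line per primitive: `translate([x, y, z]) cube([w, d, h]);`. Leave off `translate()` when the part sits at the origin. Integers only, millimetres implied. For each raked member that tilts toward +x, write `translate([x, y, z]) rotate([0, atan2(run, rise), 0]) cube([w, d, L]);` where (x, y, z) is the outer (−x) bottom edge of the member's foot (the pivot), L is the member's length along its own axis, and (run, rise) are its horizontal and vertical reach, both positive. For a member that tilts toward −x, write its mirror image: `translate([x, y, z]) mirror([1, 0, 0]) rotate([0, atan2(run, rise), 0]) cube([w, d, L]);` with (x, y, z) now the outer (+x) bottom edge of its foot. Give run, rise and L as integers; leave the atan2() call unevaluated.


translate([288, 0, 840]) cube([110, 835, 65]);
translate([0, 57, 0]) rotate([0, atan2(288, 840), 0]) cube([34, 60, 888]);
translate([686, 57, 0]) mirror([1, 0, 0]) rotate([0, atan2(288, 840), 0]) cube([34, 60, 888]);
translate([0, 718, 0]) rotate([0, atan2(288, 840), 0]) cube([34, 60, 888]);
translate([686, 718, 0]) mirror([1, 0, 0]) rotate([0, atan2(288, 840), 0]) cube([34, 60, 888]);


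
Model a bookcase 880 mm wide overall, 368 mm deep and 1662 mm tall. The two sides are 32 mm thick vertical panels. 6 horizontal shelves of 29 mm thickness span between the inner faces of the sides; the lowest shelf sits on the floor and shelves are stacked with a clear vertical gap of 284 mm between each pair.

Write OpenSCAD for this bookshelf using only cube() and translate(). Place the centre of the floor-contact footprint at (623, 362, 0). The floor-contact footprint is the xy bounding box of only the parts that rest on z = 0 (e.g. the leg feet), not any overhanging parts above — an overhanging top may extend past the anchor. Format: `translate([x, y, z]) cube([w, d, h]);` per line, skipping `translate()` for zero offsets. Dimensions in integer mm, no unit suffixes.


translate([183, 178, 0]) cube([32, 368, 1662]);
translate([1031, 178, 0]) cube([32, 368, 1662]);
translate([215, 178, 0]) cube([816, 368, 29]);
translate([215, 178, 313]) cube([816, 368, 29]);
translate([215, 178, 626]) cube([816, 368, 29]);
translate([215, 178, 939]) cube([816, 368, 29]);
translate([215, 178, 1252]) cube([816, 368, 29]);
translate([215, 178, 1565]) cube([816, 368, 29]);


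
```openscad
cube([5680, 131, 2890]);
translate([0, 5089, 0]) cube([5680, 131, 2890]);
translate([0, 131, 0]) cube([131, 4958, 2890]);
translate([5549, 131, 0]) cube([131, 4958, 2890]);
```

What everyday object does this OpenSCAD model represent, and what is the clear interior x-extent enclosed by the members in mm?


A house (or room) frame. The interior width is 5418 mm.

Four 2890 mm walls enclosing a rectangle with no floor or roof — a room or house frame. Outside width is 5680 mm and wall thickness is 131 mm, so the interior width is 5680 − 2 × 131 = 5418 mm.


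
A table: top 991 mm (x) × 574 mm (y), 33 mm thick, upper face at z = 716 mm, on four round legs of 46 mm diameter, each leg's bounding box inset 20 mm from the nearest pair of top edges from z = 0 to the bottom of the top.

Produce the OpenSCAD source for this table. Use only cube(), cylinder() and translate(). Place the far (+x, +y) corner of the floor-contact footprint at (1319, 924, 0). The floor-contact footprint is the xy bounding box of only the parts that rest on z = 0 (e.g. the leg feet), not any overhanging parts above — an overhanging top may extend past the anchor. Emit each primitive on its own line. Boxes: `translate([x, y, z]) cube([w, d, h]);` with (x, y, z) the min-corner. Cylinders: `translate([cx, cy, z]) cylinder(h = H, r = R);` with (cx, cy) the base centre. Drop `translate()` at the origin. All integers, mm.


translate([348, 370, 683]) cube([991, 574, 33]);
translate([391, 413, 0]) cylinder(h = 683, r = 23);
translate([1296, 413, 0]) cylinder(h = 683, r = 23);
translate([391, 901, 0]) cylinder(h = 683, r = 23);
translate([1296, 901, 0]) cylinder(h = 683, r = 23);


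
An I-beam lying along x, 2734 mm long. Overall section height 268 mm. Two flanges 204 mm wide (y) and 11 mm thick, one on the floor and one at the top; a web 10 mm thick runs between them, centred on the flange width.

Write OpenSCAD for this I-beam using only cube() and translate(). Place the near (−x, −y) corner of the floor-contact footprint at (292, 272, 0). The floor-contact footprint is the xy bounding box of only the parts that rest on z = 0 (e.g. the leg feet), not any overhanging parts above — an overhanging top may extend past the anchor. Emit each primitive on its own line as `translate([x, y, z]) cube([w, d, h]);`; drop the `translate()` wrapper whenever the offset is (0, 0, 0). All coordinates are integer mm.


translate([292, 272, 0]) cube([2734, 204, 11]);
translate([292, 369, 11]) cube([2734, 10, 246]);
translate([292, 272, 257]) cube([2734, 204, 11]);


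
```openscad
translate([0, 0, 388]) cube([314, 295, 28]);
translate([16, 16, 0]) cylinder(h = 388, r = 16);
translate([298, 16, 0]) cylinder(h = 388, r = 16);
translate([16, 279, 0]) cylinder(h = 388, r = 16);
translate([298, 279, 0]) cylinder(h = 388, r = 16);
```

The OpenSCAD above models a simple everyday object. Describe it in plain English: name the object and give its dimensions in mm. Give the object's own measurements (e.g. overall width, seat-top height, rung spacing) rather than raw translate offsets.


A simple wooden stool: a rectangular seat 314 mm (x) by 295 mm (y), 28 mm thick, top face at z = 416 mm, on four round legs, each 32 mm in diameter. The legs rest on z = 0, each leg's axis is inset half a diameter from the nearest pair of seat edges (so the leg's bounding box is flush with the corner).


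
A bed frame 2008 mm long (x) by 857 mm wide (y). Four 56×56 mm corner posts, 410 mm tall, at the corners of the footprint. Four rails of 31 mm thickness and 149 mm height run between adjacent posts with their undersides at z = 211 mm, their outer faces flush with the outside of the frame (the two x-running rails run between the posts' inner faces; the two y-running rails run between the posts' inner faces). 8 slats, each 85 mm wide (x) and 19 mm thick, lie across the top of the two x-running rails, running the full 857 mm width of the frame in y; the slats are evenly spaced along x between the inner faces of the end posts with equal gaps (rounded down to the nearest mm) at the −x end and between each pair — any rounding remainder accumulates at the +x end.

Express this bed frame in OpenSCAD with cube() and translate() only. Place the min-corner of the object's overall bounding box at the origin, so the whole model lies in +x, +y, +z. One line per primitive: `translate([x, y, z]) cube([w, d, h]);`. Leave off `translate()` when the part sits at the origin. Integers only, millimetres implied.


// slat z = rail_z + rail_h = 211 + 149 = 360
// slat gap = ⌊(1896 − 8·85) / 9⌋ = 135
cube([56, 56, 410]);
translate([0, 801, 0]) cube([56, 56, 410]);
translate([1952, 0, 0]) cube([56, 56, 410]);
translate([1952, 801, 0]) cube([56, 56, 410]);
translate([56, 0, 211]) cube([1896, 31, 149]);
translate([56, 826, 211]) cube([1896, 31, 149]);
translate([0, 56, 211]) cube([31, 745, 149]);
translate([1977, 56, 211]) cube([31, 745, 149]);
translate([191, 0, 360]) cube([85, 857, 19]);
translate([411, 0, 360]) cube([85, 857, 19]);
translate([631, 0, 360]) cube([85, 857, 19]);
translate([851, 0, 360]) cube([85, 857, 19]);
translate([1071, 0, 360]) cube([85, 857, 19]);
translate([1291, 0, 360]) cube([85, 857, 19]);
translate([1511, 0, 360]) cube([85, 857, 19]);
translate([1731, 0, 360]) cube([85, 857, 19]);


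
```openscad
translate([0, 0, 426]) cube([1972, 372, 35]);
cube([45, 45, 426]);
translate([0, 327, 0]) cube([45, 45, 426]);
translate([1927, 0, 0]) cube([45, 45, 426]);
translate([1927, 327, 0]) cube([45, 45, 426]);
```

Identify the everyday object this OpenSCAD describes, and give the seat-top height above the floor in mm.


A bench. The seat-top height is 461 mm.

A long slab on four corner posts — a bench. The slab sits at z = 426 with thickness 35, so the top is 426 + 35 = 461 mm.


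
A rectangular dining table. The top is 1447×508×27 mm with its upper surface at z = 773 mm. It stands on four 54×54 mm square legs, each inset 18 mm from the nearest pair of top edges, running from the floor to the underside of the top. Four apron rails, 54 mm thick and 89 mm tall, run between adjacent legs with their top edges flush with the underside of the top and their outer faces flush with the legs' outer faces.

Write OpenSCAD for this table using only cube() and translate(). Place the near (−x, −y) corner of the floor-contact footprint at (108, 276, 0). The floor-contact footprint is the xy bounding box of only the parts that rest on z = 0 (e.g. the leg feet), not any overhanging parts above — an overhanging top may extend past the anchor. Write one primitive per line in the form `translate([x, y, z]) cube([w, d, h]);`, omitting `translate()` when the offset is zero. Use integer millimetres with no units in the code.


// leg_h = 773 - 27 = 746
// apron z = 746 - 89 = 657
translate([90, 258, 746]) cube([1447, 508, 27]);
translate([108, 276, 0]) cube([54, 54, 746]);
translate([1465, 276, 0]) cube([54, 54, 746]);
translate([108, 694, 0]) cube([54, 54, 746]);
translate([1465, 694, 0]) cube([54, 54, 746]);
translate([162, 276, 657]) cube([1303, 54, 89]);
translate([162, 694, 657]) cube([1303, 54, 89]);
translate([108, 330, 657]) cube([54, 364, 89]);
translate([1465, 330, 657]) cube([54, 364, 89]);


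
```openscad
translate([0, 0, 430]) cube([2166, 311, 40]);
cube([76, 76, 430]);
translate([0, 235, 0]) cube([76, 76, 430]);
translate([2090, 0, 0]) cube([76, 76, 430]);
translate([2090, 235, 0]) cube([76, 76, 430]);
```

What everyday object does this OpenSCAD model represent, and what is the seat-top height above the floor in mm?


A bench. The seat-top height is 470 mm.

A long slab on four corner posts — a bench. The slab sits at z = 430 with thickness 40, so the top is 430 + 40 = 470 mm.


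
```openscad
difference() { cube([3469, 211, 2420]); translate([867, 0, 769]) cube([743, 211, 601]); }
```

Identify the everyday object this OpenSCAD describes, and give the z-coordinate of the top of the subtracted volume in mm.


A wall with a window opening. The window head height is 1370 mm.

A wall with a rectangular opening subtracted — a window. Sill at z = 769, opening 601 mm tall, so the head is at 769 + 601 = 1370 mm.


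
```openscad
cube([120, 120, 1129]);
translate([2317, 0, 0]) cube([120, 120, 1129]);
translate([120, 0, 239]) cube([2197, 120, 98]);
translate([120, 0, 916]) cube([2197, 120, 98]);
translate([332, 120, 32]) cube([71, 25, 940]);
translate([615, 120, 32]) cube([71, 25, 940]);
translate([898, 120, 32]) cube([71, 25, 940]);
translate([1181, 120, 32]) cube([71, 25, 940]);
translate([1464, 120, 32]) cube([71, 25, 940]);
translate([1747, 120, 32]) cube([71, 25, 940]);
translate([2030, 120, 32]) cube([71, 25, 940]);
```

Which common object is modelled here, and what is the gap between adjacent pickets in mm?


A fence section. The picket gap is 212 mm.

Two posts, two rails, 7 pickets — a fence section. Span 2197 mm holds 7 pickets of 71 mm with 8 equal gaps: ⌊(2197 − 7·71) / 8⌋ = 212 mm.


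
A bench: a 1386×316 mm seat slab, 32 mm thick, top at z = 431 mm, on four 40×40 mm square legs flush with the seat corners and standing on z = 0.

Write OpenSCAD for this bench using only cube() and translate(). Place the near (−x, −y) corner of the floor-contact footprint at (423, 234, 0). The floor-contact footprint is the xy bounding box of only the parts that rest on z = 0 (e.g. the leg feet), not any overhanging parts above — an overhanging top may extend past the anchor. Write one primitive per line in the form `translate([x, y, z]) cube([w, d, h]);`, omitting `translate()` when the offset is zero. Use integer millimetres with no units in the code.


// leg_h = 431 − 32 = 399
translate([423, 234, 399]) cube([1386, 316, 32]);
translate([423, 234, 0]) cube([40, 40, 399]);
translate([423, 510, 0]) cube([40, 40, 399]);
translate([1769, 234, 0]) cube([40, 40, 399]);
translate([1769, 510, 0]) cube([40, 40, 399]);


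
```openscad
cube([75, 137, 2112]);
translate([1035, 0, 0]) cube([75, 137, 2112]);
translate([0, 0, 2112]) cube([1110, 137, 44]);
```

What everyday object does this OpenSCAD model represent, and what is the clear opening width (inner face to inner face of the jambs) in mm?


A door frame. The clear opening width is 960 mm.

Two 2112 mm tall posts with a header on top — a door frame. The left jamb is 75 mm wide at x = 0; the right jamb starts at x = 1035. The clear opening is 1035 − 75 = 960 mm.


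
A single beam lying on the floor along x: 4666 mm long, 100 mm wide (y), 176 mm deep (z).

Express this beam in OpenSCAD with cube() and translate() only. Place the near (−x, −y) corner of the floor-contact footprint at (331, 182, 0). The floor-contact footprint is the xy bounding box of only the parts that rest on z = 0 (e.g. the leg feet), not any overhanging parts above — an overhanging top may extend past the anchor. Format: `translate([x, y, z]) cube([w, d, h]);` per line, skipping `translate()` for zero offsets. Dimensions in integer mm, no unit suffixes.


translate([331, 182, 0]) cube([4666, 100, 176]);


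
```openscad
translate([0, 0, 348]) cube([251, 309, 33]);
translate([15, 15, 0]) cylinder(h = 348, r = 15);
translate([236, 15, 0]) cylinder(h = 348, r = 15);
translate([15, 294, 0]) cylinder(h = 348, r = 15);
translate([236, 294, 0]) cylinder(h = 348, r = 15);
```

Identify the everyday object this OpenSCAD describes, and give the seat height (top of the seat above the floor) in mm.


A stool. The seat height is 381 mm.

A 251×309×33 slab at z = 348 on four corner cylinders — a stool. The seat top is 348 + 33 = 381 mm.


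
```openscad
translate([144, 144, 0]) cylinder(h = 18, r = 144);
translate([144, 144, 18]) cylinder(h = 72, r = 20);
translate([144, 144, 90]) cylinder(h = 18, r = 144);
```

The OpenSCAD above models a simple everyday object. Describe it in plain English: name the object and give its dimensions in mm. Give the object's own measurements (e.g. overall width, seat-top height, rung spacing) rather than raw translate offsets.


A spool: two coaxial disc flanges of radius 144 mm and thickness 18 mm, joined by a core cylinder of radius 20 mm and height 72 mm. The lower flange rests on z = 0 and the three cylinders share a vertical axis.


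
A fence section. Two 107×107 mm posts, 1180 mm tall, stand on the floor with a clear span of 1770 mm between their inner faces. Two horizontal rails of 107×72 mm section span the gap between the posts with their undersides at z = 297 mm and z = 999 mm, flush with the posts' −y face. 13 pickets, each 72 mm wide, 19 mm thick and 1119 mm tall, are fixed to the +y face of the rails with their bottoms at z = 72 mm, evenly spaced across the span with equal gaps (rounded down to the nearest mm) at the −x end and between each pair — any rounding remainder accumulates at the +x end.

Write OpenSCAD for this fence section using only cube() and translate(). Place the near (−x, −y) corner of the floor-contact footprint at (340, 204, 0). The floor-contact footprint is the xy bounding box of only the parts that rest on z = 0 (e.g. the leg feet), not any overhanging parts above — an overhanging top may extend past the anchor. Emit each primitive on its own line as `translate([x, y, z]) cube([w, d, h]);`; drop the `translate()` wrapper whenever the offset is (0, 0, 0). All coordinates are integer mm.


translate([340, 204, 0]) cube([107, 107, 1180]);
translate([2217, 204, 0]) cube([107, 107, 1180]);
translate([447, 204, 297]) cube([1770, 107, 72]);
translate([447, 204, 999]) cube([1770, 107, 72]);
translate([506, 311, 72]) cube([72, 19, 1119]);
translate([637, 311, 72]) cube([72, 19, 1119]);
translate([768, 311, 72]) cube([72, 19, 1119]);
translate([899, 311, 72]) cube([72, 19, 1119]);
translate([1030, 311, 72]) cube([72, 19, 1119]);
translate([1161, 311, 72]) cube([72, 19, 1119]);
translate([1292, 311, 72]) cube([72, 19, 1119]);
translate([1423, 311, 72]) cube([72, 19, 1119]);
translate([1554, 311, 72]) cube([72, 19, 1119]);
translate([1685, 311, 72]) cube([72, 19, 1119]);
translate([1816, 311, 72]) cube([72, 19, 1119]);
translate([1947, 311, 72]) cube([72, 19, 1119]);
translate([2078, 311, 72]) cube([72, 19, 1119]);


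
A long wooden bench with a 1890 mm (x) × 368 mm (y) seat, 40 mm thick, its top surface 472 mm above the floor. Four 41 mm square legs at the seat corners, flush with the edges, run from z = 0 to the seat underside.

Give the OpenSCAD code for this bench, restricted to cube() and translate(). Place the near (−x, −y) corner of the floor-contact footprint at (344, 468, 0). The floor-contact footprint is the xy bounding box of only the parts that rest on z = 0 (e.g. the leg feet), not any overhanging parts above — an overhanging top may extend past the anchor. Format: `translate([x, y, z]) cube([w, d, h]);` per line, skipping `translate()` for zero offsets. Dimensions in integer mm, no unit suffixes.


translate([344, 468, 432]) cube([1890, 368, 40]);
translate([344, 468, 0]) cube([41, 41, 432]);
translate([344, 795, 0]) cube([41, 41, 432]);
translate([2193, 468, 0]) cube([41, 41, 432]);
translate([2193, 795, 0]) cube([41, 41, 432]);


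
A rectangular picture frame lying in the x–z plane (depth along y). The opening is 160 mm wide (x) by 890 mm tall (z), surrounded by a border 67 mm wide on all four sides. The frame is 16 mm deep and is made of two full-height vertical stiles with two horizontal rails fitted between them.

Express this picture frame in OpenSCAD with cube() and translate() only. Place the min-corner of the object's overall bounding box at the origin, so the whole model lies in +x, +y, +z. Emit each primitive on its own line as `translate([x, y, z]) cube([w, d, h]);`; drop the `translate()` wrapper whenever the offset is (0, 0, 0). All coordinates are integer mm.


cube([67, 16, 1024]);
translate([227, 0, 0]) cube([67, 16, 1024]);
translate([67, 0, 0]) cube([160, 16, 67]);
translate([67, 0, 957]) cube([160, 16, 67]);


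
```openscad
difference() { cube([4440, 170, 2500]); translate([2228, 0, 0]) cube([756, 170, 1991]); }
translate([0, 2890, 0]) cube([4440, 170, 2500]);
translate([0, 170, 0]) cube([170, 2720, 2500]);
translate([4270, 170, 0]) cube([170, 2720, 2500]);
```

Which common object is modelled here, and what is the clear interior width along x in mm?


A single room. The interior width is 4100 mm.

Four walls enclosing a rectangle with a door in the front wall — a room. Outside width 4440 minus two 170 mm walls gives 4100 mm.


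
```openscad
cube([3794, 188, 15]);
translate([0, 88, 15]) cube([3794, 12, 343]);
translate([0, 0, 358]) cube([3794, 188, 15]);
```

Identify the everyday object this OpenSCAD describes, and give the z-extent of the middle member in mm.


An I-beam. The web height is 343 mm.

Two wide flanges with a thin centred web — an I-beam. Overall 373 mm minus two 15 mm flanges gives a web of 373 − 2·15 = 343 mm.


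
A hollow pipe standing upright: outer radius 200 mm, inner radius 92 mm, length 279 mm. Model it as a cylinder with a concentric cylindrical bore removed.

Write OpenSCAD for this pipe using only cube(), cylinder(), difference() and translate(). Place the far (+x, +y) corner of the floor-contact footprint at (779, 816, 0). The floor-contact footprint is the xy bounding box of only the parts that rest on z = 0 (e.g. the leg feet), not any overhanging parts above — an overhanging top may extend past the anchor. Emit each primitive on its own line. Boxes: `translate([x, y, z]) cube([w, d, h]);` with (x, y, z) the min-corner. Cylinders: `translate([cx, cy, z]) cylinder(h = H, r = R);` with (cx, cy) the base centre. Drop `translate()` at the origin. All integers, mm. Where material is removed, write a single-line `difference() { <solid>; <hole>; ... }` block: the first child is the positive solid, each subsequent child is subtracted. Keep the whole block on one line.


difference() { translate([579, 616, 0]) cylinder(h = 279, r = 200); translate([579, 616, 0]) cylinder(h = 279, r = 92); }


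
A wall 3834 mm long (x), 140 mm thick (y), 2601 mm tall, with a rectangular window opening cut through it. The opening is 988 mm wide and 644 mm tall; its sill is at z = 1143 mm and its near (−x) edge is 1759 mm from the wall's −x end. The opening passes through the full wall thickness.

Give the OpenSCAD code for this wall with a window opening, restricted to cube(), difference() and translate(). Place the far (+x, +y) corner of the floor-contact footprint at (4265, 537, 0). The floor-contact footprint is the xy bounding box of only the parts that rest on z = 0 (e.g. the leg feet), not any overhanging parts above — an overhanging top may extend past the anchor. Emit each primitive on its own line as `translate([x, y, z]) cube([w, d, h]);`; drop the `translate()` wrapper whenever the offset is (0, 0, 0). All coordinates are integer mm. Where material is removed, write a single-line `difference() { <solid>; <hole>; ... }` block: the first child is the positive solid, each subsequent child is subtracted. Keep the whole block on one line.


difference() { translate([431, 397, 0]) cube([3834, 140, 2601]); translate([2190, 397, 1143]) cube([988, 140, 644]); }


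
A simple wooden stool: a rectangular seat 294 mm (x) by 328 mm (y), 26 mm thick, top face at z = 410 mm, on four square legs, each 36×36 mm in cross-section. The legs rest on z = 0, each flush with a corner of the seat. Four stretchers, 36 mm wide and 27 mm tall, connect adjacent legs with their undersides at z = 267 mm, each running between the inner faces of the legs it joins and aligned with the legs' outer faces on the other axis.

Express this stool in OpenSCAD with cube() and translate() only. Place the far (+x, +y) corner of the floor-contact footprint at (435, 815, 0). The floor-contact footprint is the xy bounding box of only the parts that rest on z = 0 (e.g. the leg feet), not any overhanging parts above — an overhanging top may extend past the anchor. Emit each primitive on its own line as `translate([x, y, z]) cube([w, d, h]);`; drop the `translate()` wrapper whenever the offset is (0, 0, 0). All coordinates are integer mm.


translate([141, 487, 384]) cube([294, 328, 26]);
translate([141, 487, 0]) cube([36, 36, 384]);
translate([399, 487, 0]) cube([36, 36, 384]);
translate([141, 779, 0]) cube([36, 36, 384]);
translate([399, 779, 0]) cube([36, 36, 384]);
translate([177, 487, 267]) cube([222, 36, 27]);
translate([177, 779, 267]) cube([222, 36, 27]);
translate([141, 523, 267]) cube([36, 256, 27]);
translate([399, 523, 267]) cube([36, 256, 27]);


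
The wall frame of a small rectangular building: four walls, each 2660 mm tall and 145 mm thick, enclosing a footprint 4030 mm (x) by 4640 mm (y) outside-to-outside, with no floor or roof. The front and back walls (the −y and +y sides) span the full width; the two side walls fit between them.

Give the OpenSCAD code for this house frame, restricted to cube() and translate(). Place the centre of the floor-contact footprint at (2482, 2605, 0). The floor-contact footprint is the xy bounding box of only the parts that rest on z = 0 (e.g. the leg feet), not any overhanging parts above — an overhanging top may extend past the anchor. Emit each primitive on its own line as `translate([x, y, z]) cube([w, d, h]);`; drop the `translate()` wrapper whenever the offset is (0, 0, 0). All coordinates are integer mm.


translate([467, 285, 0]) cube([4030, 145, 2660]);
translate([467, 4780, 0]) cube([4030, 145, 2660]);
translate([467, 430, 0]) cube([145, 4350, 2660]);
translate([4352, 430, 0]) cube([145, 4350, 2660]);


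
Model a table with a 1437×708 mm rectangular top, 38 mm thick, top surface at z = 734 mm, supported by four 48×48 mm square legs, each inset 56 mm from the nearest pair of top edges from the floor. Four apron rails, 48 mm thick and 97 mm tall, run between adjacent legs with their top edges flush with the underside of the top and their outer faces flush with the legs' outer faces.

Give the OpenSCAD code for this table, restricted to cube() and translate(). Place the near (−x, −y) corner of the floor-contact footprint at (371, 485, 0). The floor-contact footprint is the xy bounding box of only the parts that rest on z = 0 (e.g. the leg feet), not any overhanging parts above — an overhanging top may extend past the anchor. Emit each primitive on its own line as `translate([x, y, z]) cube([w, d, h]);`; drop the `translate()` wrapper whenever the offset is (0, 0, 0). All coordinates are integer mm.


translate([315, 429, 696]) cube([1437, 708, 38]);
translate([371, 485, 0]) cube([48, 48, 696]);
translate([1648, 485, 0]) cube([48, 48, 696]);
translate([371, 1033, 0]) cube([48, 48, 696]);
translate([1648, 1033, 0]) cube([48, 48, 696]);
translate([419, 485, 599]) cube([1229, 48, 97]);
translate([419, 1033, 599]) cube([1229, 48, 97]);
translate([371, 533, 599]) cube([48, 500, 97]);
translate([1648, 533, 599]) cube([48, 500, 97]);


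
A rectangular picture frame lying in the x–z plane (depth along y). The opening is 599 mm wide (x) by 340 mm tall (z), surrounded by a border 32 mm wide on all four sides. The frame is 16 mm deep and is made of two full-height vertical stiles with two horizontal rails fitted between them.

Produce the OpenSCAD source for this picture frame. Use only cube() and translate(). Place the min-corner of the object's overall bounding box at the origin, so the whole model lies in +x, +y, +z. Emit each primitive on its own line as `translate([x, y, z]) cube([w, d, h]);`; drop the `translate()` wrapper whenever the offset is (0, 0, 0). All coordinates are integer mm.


cube([32, 16, 404]);
translate([631, 0, 0]) cube([32, 16, 404]);
translate([32, 0, 0]) cube([599, 16, 32]);
translate([32, 0, 372]) cube([599, 16, 32]);


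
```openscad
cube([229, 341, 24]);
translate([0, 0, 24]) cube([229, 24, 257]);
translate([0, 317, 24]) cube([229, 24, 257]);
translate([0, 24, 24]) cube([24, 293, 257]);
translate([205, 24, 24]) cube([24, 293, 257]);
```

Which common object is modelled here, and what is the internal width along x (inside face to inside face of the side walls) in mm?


An open box. The internal width is 181 mm.

A 229×341 base slab with four walls standing on it — an open box. The base is 229 mm wide and the walls are 24 mm thick, so the internal width is 229 − 2 × 24 = 181 mm.


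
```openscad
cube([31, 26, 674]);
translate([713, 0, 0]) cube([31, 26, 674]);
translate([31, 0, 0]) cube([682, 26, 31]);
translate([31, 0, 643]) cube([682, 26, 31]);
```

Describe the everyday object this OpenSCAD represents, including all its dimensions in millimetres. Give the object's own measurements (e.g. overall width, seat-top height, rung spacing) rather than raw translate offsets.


A rectangular picture frame lying in the x–z plane (depth along y). The opening is 682 mm wide (x) by 612 mm tall (z), surrounded by a border 31 mm wide on all four sides. The frame is 26 mm deep and is made of two full-height vertical stiles with two horizontal rails fitted between them.


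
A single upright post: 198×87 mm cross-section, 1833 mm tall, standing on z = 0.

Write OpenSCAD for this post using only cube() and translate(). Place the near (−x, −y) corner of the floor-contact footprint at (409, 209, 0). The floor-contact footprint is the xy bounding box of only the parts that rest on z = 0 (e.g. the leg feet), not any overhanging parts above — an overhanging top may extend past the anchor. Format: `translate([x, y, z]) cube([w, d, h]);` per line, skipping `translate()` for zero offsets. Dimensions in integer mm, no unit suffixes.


translate([409, 209, 0]) cube([198, 87, 1833]);


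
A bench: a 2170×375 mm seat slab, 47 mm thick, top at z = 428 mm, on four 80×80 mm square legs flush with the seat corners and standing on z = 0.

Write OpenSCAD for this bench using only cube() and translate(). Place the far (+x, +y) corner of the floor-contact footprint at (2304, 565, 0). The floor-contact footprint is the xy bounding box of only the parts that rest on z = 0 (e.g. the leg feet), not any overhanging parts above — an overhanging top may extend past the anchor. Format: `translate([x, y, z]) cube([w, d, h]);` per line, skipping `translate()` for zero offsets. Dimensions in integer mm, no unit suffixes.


translate([134, 190, 381]) cube([2170, 375, 47]);
translate([134, 190, 0]) cube([80, 80, 381]);
translate([134, 485, 0]) cube([80, 80, 381]);
translate([2224, 190, 0]) cube([80, 80, 381]);
translate([2224, 485, 0]) cube([80, 80, 381]);


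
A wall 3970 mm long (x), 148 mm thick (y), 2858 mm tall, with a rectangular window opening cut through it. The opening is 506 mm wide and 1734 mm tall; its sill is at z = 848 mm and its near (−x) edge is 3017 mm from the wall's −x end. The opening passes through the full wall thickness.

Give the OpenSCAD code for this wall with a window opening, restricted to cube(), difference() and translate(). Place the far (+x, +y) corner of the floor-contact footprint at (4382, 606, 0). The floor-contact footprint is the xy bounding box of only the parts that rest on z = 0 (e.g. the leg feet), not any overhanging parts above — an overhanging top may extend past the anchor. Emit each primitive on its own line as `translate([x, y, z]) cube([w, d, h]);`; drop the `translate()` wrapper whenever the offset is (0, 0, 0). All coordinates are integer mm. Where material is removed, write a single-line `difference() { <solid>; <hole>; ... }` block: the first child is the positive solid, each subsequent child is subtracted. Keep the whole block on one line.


difference() { translate([412, 458, 0]) cube([3970, 148, 2858]); translate([3429, 458, 848]) cube([506, 148, 1734]); }


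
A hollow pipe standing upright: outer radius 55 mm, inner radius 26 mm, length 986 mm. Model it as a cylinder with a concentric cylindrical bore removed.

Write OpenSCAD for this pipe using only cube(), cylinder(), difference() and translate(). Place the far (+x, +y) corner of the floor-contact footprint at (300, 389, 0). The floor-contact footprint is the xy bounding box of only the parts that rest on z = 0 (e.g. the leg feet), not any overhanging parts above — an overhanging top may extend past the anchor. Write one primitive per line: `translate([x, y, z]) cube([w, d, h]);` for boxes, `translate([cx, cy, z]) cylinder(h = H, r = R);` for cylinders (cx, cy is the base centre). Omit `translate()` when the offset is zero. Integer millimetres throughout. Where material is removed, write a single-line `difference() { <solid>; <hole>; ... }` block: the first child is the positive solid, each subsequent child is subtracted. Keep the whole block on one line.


difference() { translate([245, 334, 0]) cylinder(h = 986, r = 55); translate([245, 334, 0]) cylinder(h = 986, r = 26); }


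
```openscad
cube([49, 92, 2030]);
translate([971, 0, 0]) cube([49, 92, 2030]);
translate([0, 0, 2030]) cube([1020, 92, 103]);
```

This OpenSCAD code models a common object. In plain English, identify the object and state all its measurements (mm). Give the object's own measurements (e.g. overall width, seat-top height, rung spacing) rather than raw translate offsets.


A door frame. The clear opening is 922 mm wide and 2030 mm high. Two 49 mm wide jambs, 92 mm deep, stand either side of the opening from the floor to the top of the opening. A 103 mm thick head sits across the top of both jambs, spanning the full outside width of the frame.


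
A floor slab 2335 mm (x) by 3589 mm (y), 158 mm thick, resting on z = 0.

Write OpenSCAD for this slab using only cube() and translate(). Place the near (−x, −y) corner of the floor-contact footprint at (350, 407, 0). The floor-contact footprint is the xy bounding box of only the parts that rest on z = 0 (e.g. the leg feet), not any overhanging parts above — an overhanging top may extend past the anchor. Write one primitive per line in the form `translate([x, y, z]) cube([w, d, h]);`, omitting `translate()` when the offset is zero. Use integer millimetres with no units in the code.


translate([350, 407, 0]) cube([2335, 3589, 158]);


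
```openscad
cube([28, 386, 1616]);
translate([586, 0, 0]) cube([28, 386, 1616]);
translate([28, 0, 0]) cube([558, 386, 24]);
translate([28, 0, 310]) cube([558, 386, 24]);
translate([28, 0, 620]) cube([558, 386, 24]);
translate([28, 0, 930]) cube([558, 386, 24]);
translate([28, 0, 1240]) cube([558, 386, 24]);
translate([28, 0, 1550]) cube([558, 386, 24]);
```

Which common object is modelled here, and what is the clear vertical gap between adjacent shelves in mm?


A bookshelf. The clear shelf gap is 286 mm.

Two tall side panels with 6 horizontal boards between them — a bookshelf. The first two shelf undersides are at z = 0 and z = 310; with shelf thickness 24, the clear gap is 310 − 0 − 24 = 286 mm.


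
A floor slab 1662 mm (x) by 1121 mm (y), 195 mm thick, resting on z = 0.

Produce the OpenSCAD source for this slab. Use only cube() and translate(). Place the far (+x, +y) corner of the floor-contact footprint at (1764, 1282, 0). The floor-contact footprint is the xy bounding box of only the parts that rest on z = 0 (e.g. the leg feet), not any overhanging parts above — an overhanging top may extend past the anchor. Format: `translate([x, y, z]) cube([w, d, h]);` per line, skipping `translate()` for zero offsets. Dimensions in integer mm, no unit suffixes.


translate([102, 161, 0]) cube([1662, 1121, 195]);


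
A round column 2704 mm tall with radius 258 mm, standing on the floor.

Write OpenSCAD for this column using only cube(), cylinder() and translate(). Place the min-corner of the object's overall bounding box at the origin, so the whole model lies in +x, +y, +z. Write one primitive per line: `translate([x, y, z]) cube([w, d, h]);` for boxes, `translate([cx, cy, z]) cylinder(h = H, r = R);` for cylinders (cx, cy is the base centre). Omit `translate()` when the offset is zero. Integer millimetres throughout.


translate([258, 258, 0]) cylinder(h = 2704, r = 258);


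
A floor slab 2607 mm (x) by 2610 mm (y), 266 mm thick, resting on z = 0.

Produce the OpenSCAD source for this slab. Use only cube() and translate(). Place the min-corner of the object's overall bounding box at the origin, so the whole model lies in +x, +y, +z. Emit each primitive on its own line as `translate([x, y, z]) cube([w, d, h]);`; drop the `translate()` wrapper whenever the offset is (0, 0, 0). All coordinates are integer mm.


cube([2607, 2610, 266]);


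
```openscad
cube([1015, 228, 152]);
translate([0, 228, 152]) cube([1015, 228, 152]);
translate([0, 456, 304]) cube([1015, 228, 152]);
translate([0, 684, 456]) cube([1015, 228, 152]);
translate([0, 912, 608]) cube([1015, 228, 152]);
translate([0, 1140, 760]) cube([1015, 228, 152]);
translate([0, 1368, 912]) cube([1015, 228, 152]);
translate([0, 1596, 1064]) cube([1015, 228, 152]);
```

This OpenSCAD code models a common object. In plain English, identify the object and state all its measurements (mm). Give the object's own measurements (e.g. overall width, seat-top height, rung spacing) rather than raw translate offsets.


A straight staircase of 8 solid steps. Each step is 1015 mm wide (x), 228 mm deep (y, the going) and 152 mm tall (the rise). The first step rests on the floor; each subsequent step sits one going further in +y and one rise higher in +z, directly behind and above the previous step with no overlap.


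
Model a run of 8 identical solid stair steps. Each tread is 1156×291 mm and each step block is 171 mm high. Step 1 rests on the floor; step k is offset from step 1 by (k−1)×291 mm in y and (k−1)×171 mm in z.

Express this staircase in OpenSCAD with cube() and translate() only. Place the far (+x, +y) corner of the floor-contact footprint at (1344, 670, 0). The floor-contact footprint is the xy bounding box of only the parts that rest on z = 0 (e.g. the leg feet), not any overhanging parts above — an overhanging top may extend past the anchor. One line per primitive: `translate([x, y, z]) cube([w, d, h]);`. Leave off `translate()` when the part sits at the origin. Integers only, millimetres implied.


translate([188, 379, 0]) cube([1156, 291, 171]);
translate([188, 670, 171]) cube([1156, 291, 171]);
translate([188, 961, 342]) cube([1156, 291, 171]);
translate([188, 1252, 513]) cube([1156, 291, 171]);
translate([188, 1543, 684]) cube([1156, 291, 171]);
translate([188, 1834, 855]) cube([1156, 291, 171]);
translate([188, 2125, 1026]) cube([1156, 291, 171]);
translate([188, 2416, 1197]) cube([1156, 291, 171]);


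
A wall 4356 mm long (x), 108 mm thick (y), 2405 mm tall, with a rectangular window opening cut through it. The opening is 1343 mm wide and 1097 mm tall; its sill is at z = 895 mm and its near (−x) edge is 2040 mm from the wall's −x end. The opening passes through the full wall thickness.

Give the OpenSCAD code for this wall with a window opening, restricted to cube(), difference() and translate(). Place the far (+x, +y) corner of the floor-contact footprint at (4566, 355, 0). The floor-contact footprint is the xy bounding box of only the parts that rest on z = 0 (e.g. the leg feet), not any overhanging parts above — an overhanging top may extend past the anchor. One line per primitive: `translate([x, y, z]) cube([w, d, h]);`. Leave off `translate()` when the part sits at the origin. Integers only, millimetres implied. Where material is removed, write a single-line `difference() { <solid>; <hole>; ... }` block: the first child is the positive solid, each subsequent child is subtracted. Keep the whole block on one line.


difference() { translate([210, 247, 0]) cube([4356, 108, 2405]); translate([2250, 247, 895]) cube([1343, 108, 1097]); }


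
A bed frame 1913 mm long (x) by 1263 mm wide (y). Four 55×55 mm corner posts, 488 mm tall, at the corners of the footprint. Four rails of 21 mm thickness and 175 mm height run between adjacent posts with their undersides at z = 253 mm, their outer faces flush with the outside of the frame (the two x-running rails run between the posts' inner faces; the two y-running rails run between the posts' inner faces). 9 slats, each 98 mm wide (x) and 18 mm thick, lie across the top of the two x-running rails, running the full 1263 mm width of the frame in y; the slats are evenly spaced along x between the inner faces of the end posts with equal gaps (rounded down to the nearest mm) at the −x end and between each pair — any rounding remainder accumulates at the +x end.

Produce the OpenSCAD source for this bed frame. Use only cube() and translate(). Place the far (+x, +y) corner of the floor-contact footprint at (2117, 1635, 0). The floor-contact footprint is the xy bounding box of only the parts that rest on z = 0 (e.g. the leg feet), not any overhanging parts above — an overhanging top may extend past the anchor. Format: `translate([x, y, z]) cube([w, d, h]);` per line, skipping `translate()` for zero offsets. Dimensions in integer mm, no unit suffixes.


translate([204, 372, 0]) cube([55, 55, 488]);
translate([204, 1580, 0]) cube([55, 55, 488]);
translate([2062, 372, 0]) cube([55, 55, 488]);
translate([2062, 1580, 0]) cube([55, 55, 488]);
translate([259, 372, 253]) cube([1803, 21, 175]);
translate([259, 1614, 253]) cube([1803, 21, 175]);
translate([204, 427, 253]) cube([21, 1153, 175]);
translate([2096, 427, 253]) cube([21, 1153, 175]);
translate([351, 372, 428]) cube([98, 1263, 18]);
translate([541, 372, 428]) cube([98, 1263, 18]);
translate([731, 372, 428]) cube([98, 1263, 18]);
translate([921, 372, 428]) cube([98, 1263, 18]);
translate([1111, 372, 428]) cube([98, 1263, 18]);
translate([1301, 372, 428]) cube([98, 1263, 18]);
translate([1491, 372, 428]) cube([98, 1263, 18]);
translate([1681, 372, 428]) cube([98, 1263, 18]);
translate([1871, 372, 428]) cube([98, 1263, 18]);
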